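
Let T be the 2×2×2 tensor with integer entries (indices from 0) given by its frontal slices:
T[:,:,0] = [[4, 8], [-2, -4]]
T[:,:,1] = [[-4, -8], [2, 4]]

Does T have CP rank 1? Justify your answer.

Yes

If T = a ⊗ b ⊗ c then every fibre of T is a multiple of the corresponding factor, so read the factors off the fibres through the nonzero entry T[0,0,0] = 4.
The mode-1 fibre T[:,0,0] = [4, -2] gives a = [2, -1] (primitive direction); the mode-2 fibre T[0,:,0] = [4, 8] gives b = [1, 2]; then c[k] = T[0,0,k] / (a[0]·b[0]) = [4, -4] / 2 = [2, -2].
Expanding [2, -1] ⊗ [1, 2] ⊗ [2, -2] reproduces all 8 entries of T, so T = [2, -1] ⊗ [1, 2] ⊗ [2, -2] and rank(T) ≤ 1.
Equivalently every frontal slice T[:,:,k] is c[k] times the rank-1 matrix [2, -1] ⊗ [1, 2]. So T has rank 1 (it is nonzero).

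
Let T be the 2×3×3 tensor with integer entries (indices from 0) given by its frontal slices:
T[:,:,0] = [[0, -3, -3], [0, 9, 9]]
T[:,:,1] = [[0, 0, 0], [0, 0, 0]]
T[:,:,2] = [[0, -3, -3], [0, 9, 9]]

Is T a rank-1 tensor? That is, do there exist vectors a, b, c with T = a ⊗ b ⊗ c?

The mode-1 fibre T[:,1,0] = [-3, 9] gives a = [1, -3] (primitive direction); the mode-2 fibre T[0,:,0] = [0, -3, -3] gives b = [0, 1, 1]; then c[k] = T[0,1,k] / (a[0]·b[1]) = [-3, 0, -3] / 1 = [-3, 0, -3].
Expanding [1, -3] ⊗ [0, 1, 1] ⊗ [-3, 0, -3] reproduces all 18 entries of T, so T = [1, -3] ⊗ [0, 1, 1] ⊗ [-3, 0, -3] and rank(T) ≤ 1.
Equivalently every frontal slice T[:,:,k] is c[k] times the rank-1 matrix [1, -3] ⊗ [0, 1, 1]. So T has rank 1 (it is nonzero).

Yes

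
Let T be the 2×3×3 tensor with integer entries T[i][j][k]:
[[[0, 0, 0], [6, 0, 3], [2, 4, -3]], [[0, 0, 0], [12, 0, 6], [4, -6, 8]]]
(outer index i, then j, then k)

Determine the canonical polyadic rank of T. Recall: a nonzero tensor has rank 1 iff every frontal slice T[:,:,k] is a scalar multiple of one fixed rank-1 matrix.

2

Lower bound: the mode-1 unfolding of T (rows indexed by i, columns by (j,k) = (0,0), (0,1), (0,2), (1,0), (1,1), (1,2), (2,0), (2,1), (2,2)) is [[0, 0, 0, 6, 0, 3, 2, 4, -3], [0, 0, 0, 12, 0, 6, 4, -6, 8]].
There the 2×2 minor on rows i ∈ {0, 1}, columns (j,k) ∈ {(1,0), (2,1)} is det [[6, 4], [12, -6]] = -84 ≠ 0, so this unfolding has rank ≥ 2; CP rank is at least every unfolding rank, so rank(T) ≥ 2. (Unfolding ranks only ever bound the CP rank from below — rank(T) can be strictly larger than all of them — so the matching upper bound has to come from an explicit 2-term decomposition.)
Upper bound — finding two terms. Write S_k = T[:,:,k] for the frontal slices: S₀ = [[0, 6, 2], [0, 12, 4]], S₁ = [[0, 0, 4], [0, 0, -6]], S₂ = [[0, 3, -3], [0, 6, 8]].
If T = a₁ ⊗ b₁ ⊗ c₁ + a₂ ⊗ b₂ ⊗ c₂ then each S_k = c₁[k]·a₁b₁ᵀ + c₂[k]·a₂b₂ᵀ. S₀ and S₁ are linearly independent, so a₁b₁ᵀ and a₂b₂ᵀ must span the same plane of matrices: they are the rank-1 matrices of the form x·S₀ + y·S₁.
The 2×2 minor of x·S₀ + y·S₁ on rows {0,1}, columns {1,2} is −84·xy = (-84)·(y)(x), vanishing at (x:y) = (1:0) and (0:1).
M₁ = S₀ = [[0, 6, 2], [0, 12, 4]] = 2·(1, 2)(0, 3, 1)ᵀ and M₂ = S₁ = [[0, 0, 4], [0, 0, -6]] = 2·(2, -3)(0, 0, 1)ᵀ, so take a₁ = (1, 2), b₁ = (0, 3, 1), a₂ = (2, -3), b₂ = (0, 0, 1).
Each slice is an integer combination of E₁ = a₁b₁ᵀ and E₂ = a₂b₂ᵀ: S₀ = 2·E₁, S₁ = 2·E₂, S₂ = E₁ − 2·E₂; reading off coefficients, c₁ = (2, 0, 1) and c₂ = (0, 2, -2).
Hence T = (1, 2) ⊗ (0, 3, 1) ⊗ (2, 0, 1) + (2, -3) ⊗ (0, 0, 1) ⊗ (0, 2, -2), so rank(T) ≤ 2.
These bounds meet, so rank(T) = 2.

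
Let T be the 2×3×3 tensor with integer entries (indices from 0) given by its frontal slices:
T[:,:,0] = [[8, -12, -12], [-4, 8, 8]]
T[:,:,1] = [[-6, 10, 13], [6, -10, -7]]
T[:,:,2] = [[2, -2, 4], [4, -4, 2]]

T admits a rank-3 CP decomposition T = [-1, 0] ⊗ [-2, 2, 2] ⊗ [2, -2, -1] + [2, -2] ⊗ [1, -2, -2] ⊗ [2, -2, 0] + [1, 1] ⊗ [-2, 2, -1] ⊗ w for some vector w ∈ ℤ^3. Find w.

w = [0, -1, -2]

Subtract the known terms from T to get the rank-1 residual R = [1, 1] ⊗ [-2, 2, -1] ⊗ w, so R[i,j,k] = a[i]·b[j]·w[k]. Pick indices with nonzero a[0]·b[0] = (1)·(-2) = -2. Only the fibre through (0,0,·) is needed: R[0,0,:] = T[0,0,:] − Σₗ aₗ[0]bₗ[0]cₗ = [8, -6, 2] − (-1)·(-2)·[2, -2, -1] − (2)·(1)·[2, -2, 0] = [0, 2, 4]. Then w[k] = R[0,0,k] / -2 for each k, giving w = [0, 2, 4] / -2 = [0, -1, -2].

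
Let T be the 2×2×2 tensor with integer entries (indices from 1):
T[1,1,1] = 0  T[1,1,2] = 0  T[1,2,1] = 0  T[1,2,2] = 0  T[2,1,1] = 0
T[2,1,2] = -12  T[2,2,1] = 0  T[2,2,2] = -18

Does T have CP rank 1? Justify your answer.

The mode-1 fibre T[:,1,2] = [0, -12] gives a = [0, 1] (primitive direction); the mode-2 fibre T[2,:,2] = [-12, -18] gives b = [2, 3]; then c[k] = T[2,1,k] / (a[2]·b[1]) = [0, -12] / 2 = [0, -6].
Expanding [0, 1] ∘ [2, 3] ∘ [0, -6] reproduces all 8 entries of T, so T = [0, 1] ∘ [2, 3] ∘ [0, -6] and rank(T) ≤ 1.
Equivalently every frontal slice T[:,:,k] is c[k] times the rank-1 matrix [0, 1] ∘ [2, 3]. So T has rank 1 (it is nonzero).

Yes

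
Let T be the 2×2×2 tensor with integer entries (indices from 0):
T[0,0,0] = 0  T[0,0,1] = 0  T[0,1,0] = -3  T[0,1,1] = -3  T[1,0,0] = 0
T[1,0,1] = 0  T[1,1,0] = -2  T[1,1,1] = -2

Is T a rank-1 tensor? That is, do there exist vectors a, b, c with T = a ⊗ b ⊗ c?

If T = a ⊗ b ⊗ c then every fibre of T is a multiple of the corresponding factor, so read the factors off the fibres through the nonzero entry T[0,1,0] = -3.
The mode-1 fibre T[:,1,0] = [-3, -2] gives a = [3, 2] (primitive direction); the mode-2 fibre T[0,:,0] = [0, -3] gives b = [0, 1]; then c[k] = T[0,1,k] / (a[0]·b[1]) = [-3, -3] / 3 = [-1, -1].
Expanding [3, 2] ⊗ [0, 1] ⊗ [-1, -1] reproduces all 8 entries of T, so T = [3, 2] ⊗ [0, 1] ⊗ [-1, -1] and rank(T) ≤ 1.
Equivalently every frontal slice T[:,:,k] is c[k] times the rank-1 matrix [3, 2] ⊗ [0, 1]. So T has rank 1 (it is nonzero).

Yes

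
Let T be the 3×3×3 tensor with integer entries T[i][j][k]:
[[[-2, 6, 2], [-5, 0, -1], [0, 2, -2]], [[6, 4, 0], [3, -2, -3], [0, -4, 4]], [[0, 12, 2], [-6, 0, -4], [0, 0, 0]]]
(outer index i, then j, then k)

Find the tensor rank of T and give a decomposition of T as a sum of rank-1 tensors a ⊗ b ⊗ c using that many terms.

rank(T) = 3

Lower bound: the mode-3 unfolding of T (rows indexed by k, columns by (i,j) = (0,0), (0,1), (0,2), (1,0), (1,1), (1,2), (2,0), (2,1), (2,2)) is [[-2, -5, 0, 6, 3, 0, 0, -6, 0], [6, 0, 2, 4, -2, -4, 12, 0, 0], [2, -1, -2, 0, -3, 4, 2, -4, 0]].
There the 3×3 minor on rows k ∈ {0, 1, 2}, columns (i,j) ∈ {(0,0), (0,1), (0,2)} is det [[-2, -5, 0], [6, 0, 2], [2, -1, -2]] = -84 ≠ 0, so this unfolding has rank ≥ 3; CP rank is at least every unfolding rank, so rank(T) ≥ 3. (This is only a lower bound: in general the CP rank may exceed every unfolding rank, so we still need to exhibit 3 rank-1 terms summing to T.)
Upper bound: T is a sum of 3 rank-1 terms, T = (1, -2, 0) ⊗ (1, 1, -1) ⊗ (0, -2, 2) + (1, -1, 1) ⊗ (1, 1, 0) ⊗ (-4, 4, -2) + (1, 1, 2) ⊗ (2, -1, 0) ⊗ (1, 2, 1) (one valid choice — decompositions are not unique — normalised so each a, b is primitive with positive first nonzero entry; check it by expanding all entries), so rank(T) ≤ 3.
These bounds meet, so rank(T) = 3.
Check entry T[1,2,0] = 0: (-2)·(-1)·(0) + (-1)·(0)·(-4) + (1)·(0)·(1) = 0.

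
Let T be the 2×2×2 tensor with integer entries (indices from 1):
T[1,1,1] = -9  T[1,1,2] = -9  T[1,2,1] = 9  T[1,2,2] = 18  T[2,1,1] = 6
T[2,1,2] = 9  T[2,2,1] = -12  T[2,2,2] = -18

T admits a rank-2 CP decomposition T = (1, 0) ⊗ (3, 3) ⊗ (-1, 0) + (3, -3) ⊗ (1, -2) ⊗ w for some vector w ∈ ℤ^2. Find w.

w = (-2, -3)

Subtract the known terms from T to get the rank-1 residual R = (3, -3) ⊗ (1, -2) ⊗ w, so R[i,j,k] = a[i]·b[j]·w[k]. Pick indices with nonzero a[1]·b[1] = (3)·(1) = 3. Only the fibre through (1,1,·) is needed: R[1,1,:] = T[1,1,:] − Σₗ aₗ[1]bₗ[1]cₗ = [-9, -9] − (1)·(3)·(-1, 0) = [-6, -9]. Then w[k] = R[1,1,k] / 3 for each k, giving w = [-6, -9] / 3 = (-2, -3).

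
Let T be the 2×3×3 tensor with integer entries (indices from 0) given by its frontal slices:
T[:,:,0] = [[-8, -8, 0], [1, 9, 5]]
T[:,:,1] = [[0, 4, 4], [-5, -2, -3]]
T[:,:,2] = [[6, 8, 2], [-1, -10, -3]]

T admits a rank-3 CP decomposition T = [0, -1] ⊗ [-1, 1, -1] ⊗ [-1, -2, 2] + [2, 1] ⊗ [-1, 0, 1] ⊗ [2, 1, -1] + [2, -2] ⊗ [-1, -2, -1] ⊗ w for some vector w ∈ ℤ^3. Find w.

Subtract the known terms from T to get the rank-1 residual R = [2, -2] ⊗ [-1, -2, -1] ⊗ w, so R[i,j,k] = a[i]·b[j]·w[k]. Pick indices with nonzero a[0]·b[0] = (2)·(-1) = -2. Only the fibre through (0,0,·) is needed: R[0,0,:] = T[0,0,:] − Σₗ aₗ[0]bₗ[0]cₗ = [-8, 0, 6] − (0)·(-1)·[-1, -2, 2] − (2)·(-1)·[2, 1, -1] = [-4, 2, 4]. Then w[k] = R[0,0,k] / -2 for each k, giving w = [-4, 2, 4] / -2 = [2, -1, -2].

w = [2, -1, -2]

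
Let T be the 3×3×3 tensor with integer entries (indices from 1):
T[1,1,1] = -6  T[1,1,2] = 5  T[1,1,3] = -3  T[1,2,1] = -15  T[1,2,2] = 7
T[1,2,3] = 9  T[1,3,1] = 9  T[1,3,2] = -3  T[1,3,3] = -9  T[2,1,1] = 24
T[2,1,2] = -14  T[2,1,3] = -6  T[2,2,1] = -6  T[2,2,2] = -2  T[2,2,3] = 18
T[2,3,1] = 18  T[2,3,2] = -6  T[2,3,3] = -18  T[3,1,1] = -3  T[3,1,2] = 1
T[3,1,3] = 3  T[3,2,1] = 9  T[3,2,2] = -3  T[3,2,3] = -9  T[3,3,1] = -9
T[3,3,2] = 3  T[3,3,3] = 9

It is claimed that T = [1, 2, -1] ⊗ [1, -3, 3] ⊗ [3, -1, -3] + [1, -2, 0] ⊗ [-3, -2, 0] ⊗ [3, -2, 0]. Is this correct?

Reconstruct entrywise from the claimed factors. For example, T[1,3,2] = -3 and Σₗ aₗ[1]bₗ[3]cₗ[2] = (1)·(3)·(-1) + (1)·(0)·(-2) = -3; checking all 27 entries, every one matches. The claim holds.

Yes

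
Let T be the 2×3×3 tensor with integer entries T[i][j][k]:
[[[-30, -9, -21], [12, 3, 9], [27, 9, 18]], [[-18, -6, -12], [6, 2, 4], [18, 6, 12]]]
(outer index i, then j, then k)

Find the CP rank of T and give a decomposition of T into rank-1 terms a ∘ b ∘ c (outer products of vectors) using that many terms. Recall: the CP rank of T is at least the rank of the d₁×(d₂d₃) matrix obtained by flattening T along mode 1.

rank(T) = 2

Lower bound: the mode-3 unfolding of T (rows indexed by k, columns by (i,j) = (0,0), (0,1), (0,2), (1,0), (1,1), (1,2)) is [[-30, 12, 27, -18, 6, 18], [-9, 3, 9, -6, 2, 6], [-21, 9, 18, -12, 4, 12]].
There the 2×2 minor on rows k ∈ {0, 1}, columns (i,j) ∈ {(0,0), (0,1)} is det [[-30, 12], [-9, 3]] = 18 ≠ 0, so this unfolding has rank ≥ 2; CP rank is at least every unfolding rank, so rank(T) ≥ 2. (Unfolding ranks only ever bound the CP rank from below — rank(T) can be strictly larger than all of them — so the matching upper bound has to come from an explicit 2-term decomposition.)
Upper bound — finding two terms. Write S_k = T[:,:,k] for the frontal slices: S₀ = [[-30, 12, 27], [-18, 6, 18]], S₁ = [[-9, 3, 9], [-6, 2, 6]], S₂ = [[-21, 9, 18], [-12, 4, 12]].
If T = a₁ ∘ b₁ ∘ c₁ + a₂ ∘ b₂ ∘ c₂ then each S_k = c₁[k]·a₁b₁ᵀ + c₂[k]·a₂b₂ᵀ. S₀ and S₁ are linearly independent, so a₁b₁ᵀ and a₂b₂ᵀ must span the same plane of matrices: they are the rank-1 matrices of the form x·S₀ + y·S₁.
The 2×2 minor of x·S₀ + y·S₁ on rows {0,1}, columns {0,1} is 36·x² + 12·xy = 12·(3·x + y)(x), vanishing at (x:y) = (1:-3) and (0:1).
M₁ = S₀ − 3·S₁ = [[-3, 3, 0], [0, 0, 0]] = (-3)·(1, 0)(1, -1, 0)ᵀ and M₂ = S₁ = [[-9, 3, 9], [-6, 2, 6]] = −(3, 2)(3, -1, -3)ᵀ, so take a₁ = (1, 0), b₁ = (1, -1, 0), a₂ = (3, 2), b₂ = (3, -1, -3).
Each slice is an integer combination of E₁ = a₁b₁ᵀ and E₂ = a₂b₂ᵀ: S₀ = −3·E₁ − 3·E₂, S₁ = −E₂, S₂ = −3·E₁ − 2·E₂; reading off coefficients, c₁ = (-3, 0, -3) and c₂ = (-3, -1, -2).
Hence T = (1, 0) ∘ (1, -1, 0) ∘ (-3, 0, -3) + (3, 2) ∘ (3, -1, -3) ∘ (-3, -1, -2), so rank(T) ≤ 2.
These bounds meet, so rank(T) = 2.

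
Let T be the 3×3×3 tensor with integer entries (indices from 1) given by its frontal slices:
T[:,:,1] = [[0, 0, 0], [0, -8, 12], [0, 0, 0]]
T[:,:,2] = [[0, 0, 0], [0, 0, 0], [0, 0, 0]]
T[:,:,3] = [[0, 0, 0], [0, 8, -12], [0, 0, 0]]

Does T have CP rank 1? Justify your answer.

Yes

If T = a ⊗ b ⊗ c then every fibre of T is a multiple of the corresponding factor, so read the factors off the fibres through the nonzero entry T[2,2,1] = -8.
The mode-1 fibre T[:,2,1] = [0, -8, 0] gives a = [0, 1, 0] (primitive direction); the mode-2 fibre T[2,:,1] = [0, -8, 12] gives b = [0, 2, -3]; then c[k] = T[2,2,k] / (a[2]·b[2]) = [-8, 0, 8] / 2 = [-4, 0, 4].
Expanding [0, 1, 0] ⊗ [0, 2, -3] ⊗ [-4, 0, 4] reproduces all 27 entries of T, so T = [0, 1, 0] ⊗ [0, 2, -3] ⊗ [-4, 0, 4] and rank(T) ≤ 1.
Equivalently every frontal slice T[:,:,k] is c[k] times the rank-1 matrix [0, 1, 0] ⊗ [0, 2, -3]. So T has rank 1 (it is nonzero).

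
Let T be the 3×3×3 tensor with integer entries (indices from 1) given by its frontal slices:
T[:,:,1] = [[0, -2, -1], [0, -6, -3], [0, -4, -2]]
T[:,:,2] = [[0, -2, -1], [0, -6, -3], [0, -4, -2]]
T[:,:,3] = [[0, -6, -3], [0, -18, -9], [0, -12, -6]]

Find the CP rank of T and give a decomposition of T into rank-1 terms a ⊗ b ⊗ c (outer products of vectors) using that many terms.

rank(T) = 1

Lower bound: T ≠ 0 (e.g. T[1,2,1] = -2), so rank(T) ≥ 1.
Upper bound: if T = a ⊗ b ⊗ c then every fibre of T is a multiple of the corresponding factor, so read the factors off the fibres through the nonzero entry T[1,2,1] = -2.
The mode-1 fibre T[:,2,1] = [-2, -6, -4] gives a = [1, 3, 2] (primitive direction); the mode-2 fibre T[1,:,1] = [0, -2, -1] gives b = [0, 2, 1]; then c[k] = T[1,2,k] / (a[1]·b[2]) = [-2, -2, -6] / 2 = [-1, -1, -3].
Expanding [1, 3, 2] ⊗ [0, 2, 1] ⊗ [-1, -1, -3] reproduces all 27 entries of T, so T = [1, 3, 2] ⊗ [0, 2, 1] ⊗ [-1, -1, -3] and rank(T) ≤ 1.
These bounds meet, so rank(T) = 1.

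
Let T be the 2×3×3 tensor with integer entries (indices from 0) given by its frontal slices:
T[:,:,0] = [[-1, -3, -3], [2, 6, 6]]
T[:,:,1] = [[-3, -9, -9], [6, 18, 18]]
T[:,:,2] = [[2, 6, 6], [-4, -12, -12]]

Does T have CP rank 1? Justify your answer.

The mode-1 fibre T[:,0,0] = [-1, 2] gives a = (1, -2) (primitive direction); the mode-2 fibre T[0,:,0] = [-1, -3, -3] gives b = (1, 3, 3); then c[k] = T[0,0,k] / (a[0]·b[0]) = [-1, -3, 2] / 1 = (-1, -3, 2).
Expanding (1, -2) (x) (1, 3, 3) (x) (-1, -3, 2) reproduces all 18 entries of T, so T = (1, -2) (x) (1, 3, 3) (x) (-1, -3, 2) and rank(T) ≤ 1.
Equivalently every frontal slice T[:,:,k] is c[k] times the rank-1 matrix (1, -2) (x) (1, 3, 3). So T has rank 1 (it is nonzero).

Yes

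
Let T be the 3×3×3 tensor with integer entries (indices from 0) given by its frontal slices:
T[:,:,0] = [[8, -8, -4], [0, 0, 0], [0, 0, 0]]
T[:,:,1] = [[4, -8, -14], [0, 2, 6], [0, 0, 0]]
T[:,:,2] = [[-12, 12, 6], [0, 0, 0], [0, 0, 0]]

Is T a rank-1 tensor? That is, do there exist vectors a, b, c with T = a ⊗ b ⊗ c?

No

The mode-2 unfolding of T (rows indexed by j, columns by (i,k) = (0,0), (0,1), (0,2), (1,0), (1,1), (1,2), (2,0), (2,1), (2,2)) is [[8, 4, -12, 0, 0, 0, 0, 0, 0], [-8, -8, 12, 0, 2, 0, 0, 0, 0], [-4, -14, 6, 0, 6, 0, 0, 0, 0]].
There the 2×2 minor on rows j ∈ {0, 1}, columns (i,k) ∈ {(0,0), (0,1)} is det [[8, 4], [-8, -8]] = -32 ≠ 0, so this unfolding has rank ≥ 2; CP rank is at least every unfolding rank, so rank(T) ≥ 2.
In particular rank(T) ≥ 2 > 1, so T is not rank-1.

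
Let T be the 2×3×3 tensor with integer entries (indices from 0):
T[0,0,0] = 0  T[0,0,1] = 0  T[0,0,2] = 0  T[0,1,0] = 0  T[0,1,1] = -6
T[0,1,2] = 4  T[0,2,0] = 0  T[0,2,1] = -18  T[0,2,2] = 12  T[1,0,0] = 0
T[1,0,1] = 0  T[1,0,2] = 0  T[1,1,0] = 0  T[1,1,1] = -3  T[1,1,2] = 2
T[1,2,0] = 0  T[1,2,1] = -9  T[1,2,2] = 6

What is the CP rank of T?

Lower bound: T ≠ 0 (e.g. T[0,1,1] = -6), so rank(T) ≥ 1.
Upper bound: the mode-1 fibre T[:,1,1] = [-6, -3] gives a = [2, 1] (primitive direction); the mode-2 fibre T[0,:,1] = [0, -6, -18] gives b = [0, 1, 3]; then c[k] = T[0,1,k] / (a[0]·b[1]) = [0, -6, 4] / 2 = [0, -3, 2].
Expanding [2, 1] ⊗ [0, 1, 3] ⊗ [0, -3, 2] reproduces all 18 entries of T, so T = [2, 1] ⊗ [0, 1, 3] ⊗ [0, -3, 2] and rank(T) ≤ 1.
These bounds meet, so rank(T) = 1.

1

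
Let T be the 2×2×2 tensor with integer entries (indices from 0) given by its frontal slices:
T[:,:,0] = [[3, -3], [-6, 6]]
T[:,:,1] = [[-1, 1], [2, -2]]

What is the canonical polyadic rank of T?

1

Lower bound: T ≠ 0 (e.g. T[0,0,0] = 3), so rank(T) ≥ 1.
Upper bound: the mode-1 fibre T[:,0,0] = [3, -6] gives a = (1, -2) (primitive direction); the mode-2 fibre T[0,:,0] = [3, -3] gives b = (1, -1); then c[k] = T[0,0,k] / (a[0]·b[0]) = [3, -1] / 1 = (3, -1).
Expanding (1, -2) ⊗ (1, -1) ⊗ (3, -1) reproduces all 8 entries of T, so T = (1, -2) ⊗ (1, -1) ⊗ (3, -1) and rank(T) ≤ 1.
These bounds meet, so rank(T) = 1.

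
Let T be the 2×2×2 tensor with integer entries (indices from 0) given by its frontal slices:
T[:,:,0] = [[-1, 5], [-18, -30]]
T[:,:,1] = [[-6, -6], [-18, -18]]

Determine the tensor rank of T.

Lower bound: the mode-2 unfolding of T (rows indexed by j, columns by (i,k) = (0,0), (0,1), (1,0), (1,1)) is [[-1, -6, -18, -18], [5, -6, -30, -18]].
There the 2×2 minor on rows j ∈ {0, 1}, columns (i,k) ∈ {(0,0), (0,1)} is det [[-1, -6], [5, -6]] = 36 ≠ 0, so this unfolding has rank ≥ 2; CP rank is at least every unfolding rank, so rank(T) ≥ 2. (Unfolding ranks only ever bound the CP rank from below — rank(T) can be strictly larger than all of them — so the matching upper bound has to come from an explicit 2-term decomposition.)
Upper bound — finding two terms. Write S_k = T[:,:,k] for the frontal slices: S₀ = [[-1, 5], [-18, -30]], S₁ = [[-6, -6], [-18, -18]].
If T = a₁ ⊗ b₁ ⊗ c₁ + a₂ ⊗ b₂ ⊗ c₂ then each S_k = c₁[k]·a₁b₁ᵀ + c₂[k]·a₂b₂ᵀ. S₀ and S₁ are linearly independent, so a₁b₁ᵀ and a₂b₂ᵀ must span the same plane of matrices: they are the rank-1 matrices of the form x·S₀ + y·S₁.
det(x·S₀ + y·S₁) is 120·x² + 180·xy = 60·(2·x + 3·y)(x), vanishing at (x:y) = (3:-2) and (0:1).
M₁ = 3·S₀ − 2·S₁ = [[9, 27], [-18, -54]] = 9·[1, -2][1, 3]ᵀ and M₂ = S₁ = [[-6, -6], [-18, -18]] = (-6)·[1, 3][1, 1]ᵀ, so take a₁ = [1, -2], b₁ = [1, 3], a₂ = [1, 3], b₂ = [1, 1].
Each slice is an integer combination of E₁ = a₁b₁ᵀ and E₂ = a₂b₂ᵀ: S₀ = 3·E₁ − 4·E₂, S₁ = −6·E₂; reading off coefficients, c₁ = [3, 0] and c₂ = [-4, -6].
Hence T = [1, -2] ⊗ [1, 3] ⊗ [3, 0] + [1, 3] ⊗ [1, 1] ⊗ [-4, -6], so rank(T) ≤ 2.
These bounds meet, so rank(T) = 2.
Check entry T[1,1,0] = -30: (-2)·(3)·(3) + (3)·(1)·(-4) = -30.

2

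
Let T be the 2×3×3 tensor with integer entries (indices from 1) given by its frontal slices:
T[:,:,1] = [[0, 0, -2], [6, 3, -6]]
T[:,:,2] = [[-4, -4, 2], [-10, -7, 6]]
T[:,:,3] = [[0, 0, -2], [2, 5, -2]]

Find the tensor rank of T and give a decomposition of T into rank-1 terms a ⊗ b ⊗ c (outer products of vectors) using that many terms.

Lower bound: the mode-3 unfolding of T (rows indexed by k, columns by (i,j) = (1,1), (1,2), (1,3), (2,1), (2,2), (2,3)) is [[0, 0, -2, 6, 3, -6], [-4, -4, 2, -10, -7, 6], [0, 0, -2, 2, 5, -2]].
There the 3×3 minor on rows k ∈ {1, 2, 3}, columns (i,j) ∈ {(1,1), (1,3), (2,1)} is det [[0, -2, 6], [-4, 2, -10], [0, -2, 2]] = 32 ≠ 0, so this unfolding has rank ≥ 3; CP rank is at least every unfolding rank, so rank(T) ≥ 3. (Unfolding ranks only ever bound the CP rank from below — rank(T) can be strictly larger than all of them — so the matching upper bound has to come from an explicit 3-term decomposition.)
Upper bound: T is a sum of 3 rank-1 terms, T = [0, 1] ⊗ [2, -1, -2] ⊗ [1, -1, -1] + [1, 1] ⊗ [1, 1, 0] ⊗ [-4, 0, -4] + [1, 2] ⊗ [2, 2, -1] ⊗ [2, -2, 2] (one valid choice — decompositions are not unique — normalised so each a, b is primitive with positive first nonzero entry; check it by expanding all entries), so rank(T) ≤ 3.
These bounds meet, so rank(T) = 3.

rank(T) = 3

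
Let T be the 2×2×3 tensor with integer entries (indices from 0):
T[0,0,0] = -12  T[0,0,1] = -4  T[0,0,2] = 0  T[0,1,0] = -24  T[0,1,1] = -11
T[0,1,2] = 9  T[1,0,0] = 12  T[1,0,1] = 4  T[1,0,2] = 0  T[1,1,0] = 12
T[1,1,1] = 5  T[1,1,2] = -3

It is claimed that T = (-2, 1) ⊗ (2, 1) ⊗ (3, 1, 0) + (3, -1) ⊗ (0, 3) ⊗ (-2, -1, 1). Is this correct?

Reconstruct entry (1,0,0) from the claimed factors: Σₗ aₗ[1]bₗ[0]cₗ[0] = (1)·(2)·(3) + (-1)·(0)·(-2) = 6, but T[1,0,0] = 12. The claim is false.

No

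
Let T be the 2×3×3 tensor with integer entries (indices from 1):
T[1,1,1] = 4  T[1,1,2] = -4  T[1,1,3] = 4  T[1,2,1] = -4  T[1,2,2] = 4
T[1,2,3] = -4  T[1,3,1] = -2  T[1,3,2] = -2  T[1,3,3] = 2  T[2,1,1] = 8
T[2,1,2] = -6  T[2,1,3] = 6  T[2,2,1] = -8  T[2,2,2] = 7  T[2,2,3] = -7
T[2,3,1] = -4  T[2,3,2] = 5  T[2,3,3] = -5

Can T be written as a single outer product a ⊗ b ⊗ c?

The mode-2 unfolding of T (rows indexed by j, columns by (i,k) = (1,1), (1,2), (1,3), (2,1), (2,2), (2,3)) is [[4, -4, 4, 8, -6, 6], [-4, 4, -4, -8, 7, -7], [-2, -2, 2, -4, 5, -5]].
There the 3×3 minor on rows j ∈ {1, 2, 3}, columns (i,k) ∈ {(1,1), (1,2), (2,2)} is det [[4, -4, -6], [-4, 4, 7], [-2, -2, 5]] = 16 ≠ 0, so this unfolding has rank ≥ 3; CP rank is at least every unfolding rank, so rank(T) ≥ 3.
In particular rank(T) ≥ 3 > 1, so T is not rank-1.

No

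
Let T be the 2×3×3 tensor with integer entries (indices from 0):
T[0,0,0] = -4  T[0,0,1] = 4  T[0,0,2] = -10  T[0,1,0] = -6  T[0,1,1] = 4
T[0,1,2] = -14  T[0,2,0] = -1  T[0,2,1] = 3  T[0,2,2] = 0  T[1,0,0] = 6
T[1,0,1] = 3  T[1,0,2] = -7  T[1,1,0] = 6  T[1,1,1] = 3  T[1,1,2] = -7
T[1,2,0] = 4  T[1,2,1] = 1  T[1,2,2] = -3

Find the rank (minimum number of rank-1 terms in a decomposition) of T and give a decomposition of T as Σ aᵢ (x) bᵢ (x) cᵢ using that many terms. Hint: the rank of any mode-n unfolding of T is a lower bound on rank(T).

rank(T) = 3

Lower bound: in the mode-3 unfolding of T (rows indexed by k, columns by (i,j)) the 3×3 minor on rows k ∈ {0, 1, 2}, columns (i,j) ∈ {(0,0), (0,1), (0,2)} is det [[-4, -6, -1], [4, 4, 3], [-10, -14, 0]] = 28 ≠ 0, so that unfolding has rank ≥ 3 and hence rank(T) ≥ 3 (CP rank is at least every unfolding rank, though it can be larger).
Upper bound: T is a sum of 3 rank-1 terms, T = (1, 0) (x) (1, 2, -1) (x) (-2, 0, -4) + (1, 2) (x) (2, 2, 1) (x) (1, 1, -2) + (2, -1) (x) (1, 1, 1) (x) (-2, 1, -1) (one valid choice — decompositions are not unique — normalised so each a, b is primitive with positive first nonzero entry; check it by expanding all entries), so rank(T) ≤ 3.
These bounds meet, so rank(T) = 3.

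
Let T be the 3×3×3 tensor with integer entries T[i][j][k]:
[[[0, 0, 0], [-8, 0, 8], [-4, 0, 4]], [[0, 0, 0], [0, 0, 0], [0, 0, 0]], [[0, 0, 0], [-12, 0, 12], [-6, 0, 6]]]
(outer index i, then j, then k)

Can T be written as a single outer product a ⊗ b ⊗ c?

Yes

The mode-1 fibre T[:,1,0] = [-8, 0, -12] gives a = [2, 0, 3] (primitive direction); the mode-2 fibre T[0,:,0] = [0, -8, -4] gives b = [0, 2, 1]; then c[k] = T[0,1,k] / (a[0]·b[1]) = [-8, 0, 8] / 4 = [-2, 0, 2].
Expanding [2, 0, 3] ⊗ [0, 2, 1] ⊗ [-2, 0, 2] reproduces all 27 entries of T, so T = [2, 0, 3] ⊗ [0, 2, 1] ⊗ [-2, 0, 2] and rank(T) ≤ 1.
Equivalently every frontal slice T[:,:,k] is c[k] times the rank-1 matrix [2, 0, 3] ⊗ [0, 2, 1]. So T has rank 1 (it is nonzero).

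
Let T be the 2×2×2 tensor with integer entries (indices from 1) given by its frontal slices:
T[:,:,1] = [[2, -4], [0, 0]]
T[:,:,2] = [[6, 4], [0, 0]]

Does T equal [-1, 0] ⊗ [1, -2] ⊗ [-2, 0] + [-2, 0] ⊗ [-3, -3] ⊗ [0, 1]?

No

Reconstruct entry (1,2,2) from the claimed factors: Σₗ aₗ[1]bₗ[2]cₗ[2] = (-1)·(-2)·(0) + (-2)·(-3)·(1) = 6, but T[1,2,2] = 4. The claim is false.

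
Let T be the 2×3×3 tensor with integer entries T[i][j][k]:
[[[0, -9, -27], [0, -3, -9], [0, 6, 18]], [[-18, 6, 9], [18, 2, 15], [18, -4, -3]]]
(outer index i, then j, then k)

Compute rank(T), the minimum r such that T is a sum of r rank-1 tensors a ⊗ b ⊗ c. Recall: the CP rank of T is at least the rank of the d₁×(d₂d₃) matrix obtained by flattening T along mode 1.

2

Lower bound: in the mode-2 unfolding of T (rows indexed by j, columns by (i,k)) the 2×2 minor on rows j ∈ {0, 1}, columns (i,k) ∈ {(0,1), (1,0)} is det [[-9, -18], [-3, 18]] = -216 ≠ 0, so that unfolding has rank ≥ 2 and hence rank(T) ≥ 2 (CP rank is at least every unfolding rank, though it can be larger).
Upper bound: with S_k = T[:,:,k], the two rank-1 terms a₁b₁ᵀ, a₂b₂ᵀ are the rank-1 members of the pencil x·S₀ + y·S₁.
The 2×2 minor of x·S₀ + y·S₁ on rows {0,1}, columns {0,1} is −216·xy = (-216)·(y)(x), vanishing at (x:y) = (1:0) and (0:1).
M₁ = S₀ = [[0, 0, 0], [-18, 18, 18]] = (-18)·[0, 1][1, -1, -1]ᵀ and M₂ = S₁ = [[-9, -3, 6], [6, 2, -4]] = −[3, -2][3, 1, -2]ᵀ, so take a₁ = [0, 1], b₁ = [1, -1, -1], a₂ = [3, -2], b₂ = [3, 1, -2].
Each slice is an integer combination of E₁ = a₁b₁ᵀ and E₂ = a₂b₂ᵀ: S₀ = −18·E₁, S₁ = −E₂, S₂ = −9·E₁ − 3·E₂; reading off coefficients, c₁ = [-18, 0, -9] and c₂ = [0, -1, -3].
Hence T = [0, 1] ⊗ [1, -1, -1] ⊗ [-18, 0, -9] + [3, -2] ⊗ [3, 1, -2] ⊗ [0, -1, -3], so rank(T) ≤ 2.
These bounds meet, so rank(T) = 2.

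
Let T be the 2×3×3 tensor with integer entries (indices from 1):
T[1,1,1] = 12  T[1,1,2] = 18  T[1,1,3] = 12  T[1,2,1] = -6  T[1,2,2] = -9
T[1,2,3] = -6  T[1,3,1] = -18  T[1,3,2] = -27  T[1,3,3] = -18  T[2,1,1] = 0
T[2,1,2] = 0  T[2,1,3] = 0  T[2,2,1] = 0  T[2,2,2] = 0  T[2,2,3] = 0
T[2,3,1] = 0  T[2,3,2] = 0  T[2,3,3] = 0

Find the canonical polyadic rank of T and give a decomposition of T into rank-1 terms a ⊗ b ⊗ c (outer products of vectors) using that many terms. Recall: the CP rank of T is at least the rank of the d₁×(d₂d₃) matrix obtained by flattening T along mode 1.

rank(T) = 1

Lower bound: T ≠ 0 (e.g. T[1,1,1] = 12), so rank(T) ≥ 1.
Upper bound: if T = a ⊗ b ⊗ c then every fibre of T is a multiple of the corresponding factor, so read the factors off the fibres through the nonzero entry T[1,1,1] = 12.
The mode-1 fibre T[:,1,1] = [12, 0] gives a = (1, 0) (primitive direction); the mode-2 fibre T[1,:,1] = [12, -6, -18] gives b = (2, -1, -3); then c[k] = T[1,1,k] / (a[1]·b[1]) = [12, 18, 12] / 2 = (6, 9, 6).
Expanding (1, 0) ⊗ (2, -1, -3) ⊗ (6, 9, 6) reproduces all 18 entries of T, so T = (1, 0) ⊗ (2, -1, -3) ⊗ (6, 9, 6) and rank(T) ≤ 1.
These bounds meet, so rank(T) = 1.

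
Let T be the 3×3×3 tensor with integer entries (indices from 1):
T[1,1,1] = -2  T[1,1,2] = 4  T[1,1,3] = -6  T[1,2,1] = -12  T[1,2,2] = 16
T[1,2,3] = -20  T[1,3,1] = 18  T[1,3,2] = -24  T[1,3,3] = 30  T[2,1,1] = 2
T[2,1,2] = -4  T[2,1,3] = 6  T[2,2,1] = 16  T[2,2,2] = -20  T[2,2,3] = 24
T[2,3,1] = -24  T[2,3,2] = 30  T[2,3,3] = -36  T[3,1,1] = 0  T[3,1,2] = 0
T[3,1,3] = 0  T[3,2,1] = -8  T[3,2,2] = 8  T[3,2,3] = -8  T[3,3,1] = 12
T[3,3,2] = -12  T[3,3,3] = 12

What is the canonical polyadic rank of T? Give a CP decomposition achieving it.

rank(T) = 2

Lower bound: in the mode-3 unfolding of T (rows indexed by k, columns by (i,j)) the 2×2 minor on rows k ∈ {1, 2}, columns (i,j) ∈ {(1,1), (1,2)} is det [[-2, -12], [4, 16]] = 16 ≠ 0, so that unfolding has rank ≥ 2 and hence rank(T) ≥ 2 (CP rank is at least every unfolding rank, though it can be larger).
Upper bound: with S_k = T[:,:,k], the two rank-1 terms a₁b₁ᵀ, a₂b₂ᵀ are the rank-1 members of the pencil x·S₁ + y·S₂.
The 2×2 minor of x·S₁ + y·S₂ on rows {1,2}, columns {1,2} is −8·x² + 24·xy − 16·y² = (-8)·(x − 2·y)(x − y), vanishing at (x:y) = (2:1) and (1:1).
M₁ = 2·S₁ + S₂ = [[0, -8, 12], [0, 12, -18], [0, -8, 12]] = (-2)·[2, -3, 2][0, 2, -3]ᵀ and M₂ = S₁ + S₂ = [[2, 4, -6], [-2, -4, 6], [0, 0, 0]] = 2·[1, -1, 0][1, 2, -3]ᵀ, so take a₁ = [2, -3, 2], b₁ = [0, 2, -3], a₂ = [1, -1, 0], b₂ = [1, 2, -3].
Each slice is an integer combination of E₁ = a₁b₁ᵀ and E₂ = a₂b₂ᵀ: S₁ = −2·E₁ − 2·E₂, S₂ = 2·E₁ + 4·E₂, S₃ = −2·E₁ − 6·E₂; reading off coefficients, c₁ = [-2, 2, -2] and c₂ = [-2, 4, -6].
Hence T = [2, -3, 2] (x) [0, 2, -3] (x) [-2, 2, -2] + [1, -1, 0] (x) [1, 2, -3] (x) [-2, 4, -6], so rank(T) ≤ 2.
These bounds meet, so rank(T) = 2.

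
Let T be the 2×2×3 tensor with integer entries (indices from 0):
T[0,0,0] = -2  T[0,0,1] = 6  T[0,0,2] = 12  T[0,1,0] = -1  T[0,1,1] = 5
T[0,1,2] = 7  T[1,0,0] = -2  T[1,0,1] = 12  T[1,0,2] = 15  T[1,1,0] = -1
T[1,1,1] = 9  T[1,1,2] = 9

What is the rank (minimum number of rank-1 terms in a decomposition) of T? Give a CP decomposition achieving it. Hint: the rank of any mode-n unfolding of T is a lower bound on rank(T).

Lower bound: in the mode-3 unfolding of T (rows indexed by k, columns by (i,j)) the 2×2 minor on rows k ∈ {0, 1}, columns (i,j) ∈ {(0,0), (0,1)} is det [[-2, -1], [6, 5]] = -4 ≠ 0, so that unfolding has rank ≥ 2 and hence rank(T) ≥ 2 (CP rank is at least every unfolding rank, though it can be larger).
Upper bound: with S_k = T[:,:,k], the two rank-1 terms a₁b₁ᵀ, a₂b₂ᵀ are the rank-1 members of the pencil x·S₀ + y·S₁.
det(x·S₀ + y·S₁) is −2·xy − 6·y² = (-2)·(x + 3·y)(y), vanishing at (x:y) = (3:-1) and (1:0).
M₁ = 3·S₀ − S₁ = [[-12, -8], [-18, -12]] = (-2)·[2, 3][3, 2]ᵀ and M₂ = S₀ = [[-2, -1], [-2, -1]] = −[1, 1][2, 1]ᵀ, so take a₁ = [2, 3], b₁ = [3, 2], a₂ = [1, 1], b₂ = [2, 1].
Each slice is an integer combination of E₁ = a₁b₁ᵀ and E₂ = a₂b₂ᵀ: S₀ = −E₂, S₁ = 2·E₁ − 3·E₂, S₂ = E₁ + 3·E₂; reading off coefficients, c₁ = [0, 2, 1] and c₂ = [-1, -3, 3].
Hence T = [2, 3] ⊗ [3, 2] ⊗ [0, 2, 1] + [1, 1] ⊗ [2, 1] ⊗ [-1, -3, 3], so rank(T) ≤ 2.
These bounds meet, so rank(T) = 2.

rank(T) = 2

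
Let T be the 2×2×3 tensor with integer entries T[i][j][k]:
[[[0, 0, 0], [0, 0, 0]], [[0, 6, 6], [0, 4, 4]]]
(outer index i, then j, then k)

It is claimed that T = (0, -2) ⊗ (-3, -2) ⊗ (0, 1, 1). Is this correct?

Yes

Reconstruct entrywise from the claimed factors. For example, T[1,1,1] = 4 and Σₗ aₗ[1]bₗ[1]cₗ[1] = (-2)·(-2)·(1) = 4; checking all 12 entries, every one matches. The claim holds.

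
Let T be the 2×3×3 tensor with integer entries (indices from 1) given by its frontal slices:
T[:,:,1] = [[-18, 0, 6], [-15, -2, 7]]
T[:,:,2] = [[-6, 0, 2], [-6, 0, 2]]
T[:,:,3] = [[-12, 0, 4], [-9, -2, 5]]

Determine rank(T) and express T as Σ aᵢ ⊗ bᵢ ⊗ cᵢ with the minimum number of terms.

Lower bound: in the mode-3 unfolding of T (rows indexed by k, columns by (i,j)) the 2×2 minor on rows k ∈ {1, 2}, columns (i,j) ∈ {(1,1), (2,1)} is det [[-18, -15], [-6, -6]] = 18 ≠ 0, so that unfolding has rank ≥ 2 and hence rank(T) ≥ 2 (CP rank is at least every unfolding rank, though it can be larger).
Upper bound: with S_k = T[:,:,k], the two rank-1 terms a₁b₁ᵀ, a₂b₂ᵀ are the rank-1 members of the pencil x·S₁ + y·S₂.
The 2×2 minor of x·S₁ + y·S₂ on rows {1,2}, columns {1,2} is 36·x² + 12·xy = 12·(3·x + y)(x), vanishing at (x:y) = (1:-3) and (0:1).
M₁ = S₁ − 3·S₂ = [[0, 0, 0], [3, -2, 1]] = [0, 1][3, -2, 1]ᵀ and M₂ = S₂ = [[-6, 0, 2], [-6, 0, 2]] = (-2)·[1, 1][3, 0, -1]ᵀ, so take a₁ = [0, 1], b₁ = [3, -2, 1], a₂ = [1, 1], b₂ = [3, 0, -1].
Each slice is an integer combination of E₁ = a₁b₁ᵀ and E₂ = a₂b₂ᵀ: S₁ = E₁ − 6·E₂, S₂ = −2·E₂, S₃ = E₁ − 4·E₂; reading off coefficients, c₁ = [1, 0, 1] and c₂ = [-6, -2, -4].
Hence T = [0, 1] ⊗ [3, -2, 1] ⊗ [1, 0, 1] + [1, 1] ⊗ [3, 0, -1] ⊗ [-6, -2, -4], so rank(T) ≤ 2.
These bounds meet, so rank(T) = 2.

rank(T) = 2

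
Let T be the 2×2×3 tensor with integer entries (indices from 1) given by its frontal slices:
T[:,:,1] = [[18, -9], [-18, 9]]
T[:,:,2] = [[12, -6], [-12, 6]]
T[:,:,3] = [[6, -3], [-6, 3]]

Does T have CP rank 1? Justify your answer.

If T = a (x) b (x) c then every fibre of T is a multiple of the corresponding factor, so read the factors off the fibres through the nonzero entry T[1,1,1] = 18.
The mode-1 fibre T[:,1,1] = [18, -18] gives a = [1, -1] (primitive direction); the mode-2 fibre T[1,:,1] = [18, -9] gives b = [2, -1]; then c[k] = T[1,1,k] / (a[1]·b[1]) = [18, 12, 6] / 2 = [9, 6, 3].
Expanding [1, -1] (x) [2, -1] (x) [9, 6, 3] reproduces all 12 entries of T, so T = [1, -1] (x) [2, -1] (x) [9, 6, 3] and rank(T) ≤ 1.
Equivalently every frontal slice T[:,:,k] is c[k] times the rank-1 matrix [1, -1] (x) [2, -1]. So T has rank 1 (it is nonzero).

Yes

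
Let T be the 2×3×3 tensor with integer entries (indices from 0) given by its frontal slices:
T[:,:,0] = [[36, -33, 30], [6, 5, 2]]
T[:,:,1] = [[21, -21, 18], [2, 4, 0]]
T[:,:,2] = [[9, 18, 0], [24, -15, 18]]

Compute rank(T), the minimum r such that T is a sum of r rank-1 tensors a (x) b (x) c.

Lower bound: in the mode-1 unfolding of T (rows indexed by i, columns by (j,k)) the 2×2 minor on rows i ∈ {0, 1}, columns (j,k) ∈ {(0,0), (0,1)} is det [[36, 21], [6, 2]] = -54 ≠ 0, so that unfolding has rank ≥ 2 and hence rank(T) ≥ 2 (CP rank is at least every unfolding rank, though it can be larger).
Upper bound: with S_k = T[:,:,k], the two rank-1 terms a₁b₁ᵀ, a₂b₂ᵀ are the rank-1 members of the pencil x·S₀ + y·S₁.
The 2×2 minor of x·S₀ + y·S₁ on rows {0,1}, columns {0,1} is 378·x² + 441·xy + 126·y² = 63·(3·x + 2·y)(2·x + y), vanishing at (x:y) = (2:-3) and (1:-2).
M₁ = 2·S₀ − 3·S₁ = [[9, -3, 6], [6, -2, 4]] = [3, 2][3, -1, 2]ᵀ and M₂ = S₀ − 2·S₁ = [[-6, 9, -6], [2, -3, 2]] = −[3, -1][2, -3, 2]ᵀ, so take a₁ = [3, 2], b₁ = [3, -1, 2], a₂ = [3, -1], b₂ = [2, -3, 2].
Each slice is an integer combination of E₁ = a₁b₁ᵀ and E₂ = a₂b₂ᵀ: S₀ = 2·E₁ + 3·E₂, S₁ = E₁ + 2·E₂, S₂ = 3·E₁ − 3·E₂; reading off coefficients, c₁ = [2, 1, 3] and c₂ = [3, 2, -3].
Hence T = [3, 2] (x) [3, -1, 2] (x) [2, 1, 3] + [3, -1] (x) [2, -3, 2] (x) [3, 2, -3], so rank(T) ≤ 2.
These bounds meet, so rank(T) = 2.

2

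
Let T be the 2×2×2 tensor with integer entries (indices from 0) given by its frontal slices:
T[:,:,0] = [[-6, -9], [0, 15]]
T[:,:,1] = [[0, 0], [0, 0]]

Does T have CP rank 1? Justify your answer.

The mode-2 unfolding of T (rows indexed by j, columns by (i,k) = (0,0), (0,1), (1,0), (1,1)) is [[-6, 0, 0, 0], [-9, 0, 15, 0]].
There the 2×2 minor on rows j ∈ {0, 1}, columns (i,k) ∈ {(0,0), (1,0)} is det [[-6, 0], [-9, 15]] = -90 ≠ 0, so this unfolding has rank ≥ 2; CP rank is at least every unfolding rank, so rank(T) ≥ 2.
In particular rank(T) ≥ 2 > 1, so T is not rank-1.

No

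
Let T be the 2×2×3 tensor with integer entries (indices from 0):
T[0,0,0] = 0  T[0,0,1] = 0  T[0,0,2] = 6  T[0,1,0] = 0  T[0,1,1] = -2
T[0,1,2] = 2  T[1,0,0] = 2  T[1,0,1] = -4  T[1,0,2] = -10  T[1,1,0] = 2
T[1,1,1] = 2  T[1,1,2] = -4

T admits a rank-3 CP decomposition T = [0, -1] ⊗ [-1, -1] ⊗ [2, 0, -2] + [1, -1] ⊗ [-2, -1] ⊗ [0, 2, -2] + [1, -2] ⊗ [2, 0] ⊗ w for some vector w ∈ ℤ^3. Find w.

Subtract the known terms from T to get the rank-1 residual R = [1, -2] ⊗ [2, 0] ⊗ w, so R[i,j,k] = a[i]·b[j]·w[k]. Pick indices with nonzero a[0]·b[0] = (1)·(2) = 2. Only the fibre through (0,0,·) is needed: R[0,0,:] = T[0,0,:] − Σₗ aₗ[0]bₗ[0]cₗ = [0, 0, 6] − (0)·(-1)·[2, 0, -2] − (1)·(-2)·[0, 2, -2] = [0, 4, 2]. Then w[k] = R[0,0,k] / 2 for each k, giving w = [0, 4, 2] / 2 = [0, 2, 1].

w = [0, 2, 1]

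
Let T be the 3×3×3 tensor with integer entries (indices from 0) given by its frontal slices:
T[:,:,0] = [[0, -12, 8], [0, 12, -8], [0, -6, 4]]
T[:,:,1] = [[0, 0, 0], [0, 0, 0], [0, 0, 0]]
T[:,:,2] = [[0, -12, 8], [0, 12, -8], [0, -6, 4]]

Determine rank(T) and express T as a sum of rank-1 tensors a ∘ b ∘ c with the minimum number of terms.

rank(T) = 1

Lower bound: T ≠ 0 (e.g. T[0,1,0] = -12), so rank(T) ≥ 1.
Upper bound: if T = a ∘ b ∘ c then every fibre of T is a multiple of the corresponding factor, so read the factors off the fibres through the nonzero entry T[0,1,0] = -12.
The mode-1 fibre T[:,1,0] = [-12, 12, -6] gives a = [2, -2, 1] (primitive direction); the mode-2 fibre T[0,:,0] = [0, -12, 8] gives b = [0, 3, -2]; then c[k] = T[0,1,k] / (a[0]·b[1]) = [-12, 0, -12] / 6 = [-2, 0, -2].
Expanding [2, -2, 1] ∘ [0, 3, -2] ∘ [-2, 0, -2] reproduces all 27 entries of T, so T = [2, -2, 1] ∘ [0, 3, -2] ∘ [-2, 0, -2] and rank(T) ≤ 1.
These bounds meet, so rank(T) = 1.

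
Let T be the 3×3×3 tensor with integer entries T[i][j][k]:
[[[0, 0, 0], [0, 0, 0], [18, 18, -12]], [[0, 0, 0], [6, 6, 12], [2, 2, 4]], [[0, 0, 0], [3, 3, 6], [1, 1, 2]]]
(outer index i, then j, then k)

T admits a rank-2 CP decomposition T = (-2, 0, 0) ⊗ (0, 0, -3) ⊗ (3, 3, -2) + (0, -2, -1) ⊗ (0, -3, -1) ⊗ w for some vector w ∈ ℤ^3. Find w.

Subtract the known terms from T to get the rank-1 residual R = (0, -2, -1) ⊗ (0, -3, -1) ⊗ w, so R[i,j,k] = a[i]·b[j]·w[k]. Pick indices with nonzero a[1]·b[1] = (-2)·(-3) = 6. Only the fibre through (1,1,·) is needed: R[1,1,:] = T[1,1,:] − Σₗ aₗ[1]bₗ[1]cₗ = [6, 6, 12] − (0)·(0)·(3, 3, -2) = [6, 6, 12]. Then w[k] = R[1,1,k] / 6 for each k, giving w = [6, 6, 12] / 6 = (1, 1, 2).

w = (1, 1, 2)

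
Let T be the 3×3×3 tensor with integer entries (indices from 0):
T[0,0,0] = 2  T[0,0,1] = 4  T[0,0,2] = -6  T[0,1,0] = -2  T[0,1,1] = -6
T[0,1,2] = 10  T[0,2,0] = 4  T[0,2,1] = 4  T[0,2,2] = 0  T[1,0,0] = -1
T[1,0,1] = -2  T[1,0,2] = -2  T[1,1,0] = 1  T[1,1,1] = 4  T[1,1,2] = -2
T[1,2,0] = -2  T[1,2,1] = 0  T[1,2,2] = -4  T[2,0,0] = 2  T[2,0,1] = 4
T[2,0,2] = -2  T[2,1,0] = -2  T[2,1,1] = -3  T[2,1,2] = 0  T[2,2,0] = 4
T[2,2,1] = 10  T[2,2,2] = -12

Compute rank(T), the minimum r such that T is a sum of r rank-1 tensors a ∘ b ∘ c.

Lower bound: the mode-1 unfolding of T (rows indexed by i, columns by (j,k) = (0,0), (0,1), (0,2), (1,0), (1,1), (1,2), (2,0), (2,1), (2,2)) is [[2, 4, -6, -2, -6, 10, 4, 4, 0], [-1, -2, -2, 1, 4, -2, -2, 0, -4], [2, 4, -2, -2, -3, 0, 4, 10, -12]].
There the 3×3 minor on rows i ∈ {0, 1, 2}, columns (j,k) ∈ {(0,0), (0,2), (1,1)} is det [[2, -6, -6], [-1, -2, 4], [2, -2, -3]] = -38 ≠ 0, so this unfolding has rank ≥ 3; CP rank is at least every unfolding rank, so rank(T) ≥ 3. (This is only a lower bound: in general the CP rank may exceed every unfolding rank, so we still need to exhibit 3 rank-1 terms summing to T.)
Upper bound: T is a sum of 3 rank-1 terms, T = [1, 2, -1] ∘ [1, -1, 0] ∘ [0, 0, -2] + [2, -2, -1] ∘ [0, 1, 2] ∘ [0, -1, 2] + [2, -1, 2] ∘ [1, -1, 2] ∘ [1, 2, -2] (written with every a and b primitive with positive leading entry and the scale carried by c; CP decompositions are not unique, and this one is verified by expanding entrywise), so rank(T) ≤ 3.
These bounds meet, so rank(T) = 3.

3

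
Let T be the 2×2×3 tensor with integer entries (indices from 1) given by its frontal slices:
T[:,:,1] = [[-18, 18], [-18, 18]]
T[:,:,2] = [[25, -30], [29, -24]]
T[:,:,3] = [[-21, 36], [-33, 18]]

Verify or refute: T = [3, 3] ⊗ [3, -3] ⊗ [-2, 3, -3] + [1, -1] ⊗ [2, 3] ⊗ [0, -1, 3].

Reconstruct entrywise from the claimed factors. For example, T[1,1,1] = -18 and Σₗ aₗ[1]bₗ[1]cₗ[1] = (3)·(3)·(-2) + (1)·(2)·(0) = -18; checking all 12 entries, every one matches. The claim holds.

Yes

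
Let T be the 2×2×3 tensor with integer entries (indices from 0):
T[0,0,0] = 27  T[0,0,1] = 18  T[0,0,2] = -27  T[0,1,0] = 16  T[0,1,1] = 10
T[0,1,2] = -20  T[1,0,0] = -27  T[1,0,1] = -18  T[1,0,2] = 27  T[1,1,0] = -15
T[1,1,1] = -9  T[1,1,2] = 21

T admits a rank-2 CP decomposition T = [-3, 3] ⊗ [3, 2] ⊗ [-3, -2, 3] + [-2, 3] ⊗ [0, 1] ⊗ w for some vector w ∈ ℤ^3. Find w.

Subtract the known terms from T to get the rank-1 residual R = [-2, 3] ⊗ [0, 1] ⊗ w, so R[i,j,k] = a[i]·b[j]·w[k]. Pick indices with nonzero a[0]·b[1] = (-2)·(1) = -2. Only the fibre through (0,1,·) is needed: R[0,1,:] = T[0,1,:] − Σₗ aₗ[0]bₗ[1]cₗ = [16, 10, -20] − (-3)·(2)·[-3, -2, 3] = [-2, -2, -2]. Then w[k] = R[0,1,k] / -2 for each k, giving w = [-2, -2, -2] / -2 = [1, 1, 1].

w = [1, 1, 1]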